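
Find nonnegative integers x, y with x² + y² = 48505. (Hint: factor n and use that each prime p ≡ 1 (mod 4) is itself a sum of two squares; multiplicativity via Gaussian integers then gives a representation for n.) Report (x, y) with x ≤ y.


Step 1: Factor n = 48505 = 5 · 89 · 109.
Step 2: Check the mod-4 condition on each prime factor: 5 ≡ 1 (mod 4), exponent 1; 89 ≡ 1 (mod 4), exponent 1; 109 ≡ 1 (mod 4), exponent 1.
All primes ≡ 3 (mod 4) appear to even exponent (or don't appear), so by the two-squares theorem n IS expressible as a sum of two squares.
Step 3: Build a representation. Here n = 5 · 89 · 109 is a product of primes ≡ 1 (mod 4). Each prime p ≡ 1 (mod 4) is itself a sum of two squares; find a² by testing p − a² for a perfect square:
  5: 5 − 1² = 4 = 2² ⇒ 5 = 1² + 2².
  89: 89 − 1² = 88, 89 − 2² = 85, 89 − 3² = 80, 89 − 4² = 73, 89 − 5² = 64 = 8² ⇒ 89 = 5² + 8².
  109: 109 − 1² = 108, 109 − 2² = 105, 109 − 3² = 100 = 10² ⇒ 109 = 3² + 10².
  Combine using the Brahmagupta–Fibonacci identity (a² + b²)(c² + d²) = (ac − bd)² + (ad + bc)² = (ac + bd)² + (ad − bc)²:
  5 · 89 = 445: from (1² + 2²)(5² + 8²), take (1·5 − 2·8, 1·8 + 2·5) = (5 − 16, 8 + 10) = (-11, 18); dropping signs (only squares matter) gives (11, 18); check 11² + 18² = 121 + 324 = 445 ✓.
  445 · 109 = 48505: from (11² + 18²)(3² + 10²), take (11·3 − 18·10, 11·10 + 18·3) = (33 − 180, 110 + 54) = (-147, 164); dropping signs (only squares matter) gives (147, 164); check 147² + 164² = 21609 + 26896 = 48505 ✓.
Step 4: Order so x ≤ y and verify: 147² + 164² = 21609 + 26896 = 48505 = n. ✓

n = 48505 = 147² + 164² (one valid representation with x ≤ y).


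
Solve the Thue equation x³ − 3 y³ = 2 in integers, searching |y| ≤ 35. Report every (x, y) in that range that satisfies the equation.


The equation is x³ - 3y³ = 2. For fixed y, x³ = 3·y³ + 2, so a solution requires the RHS to be a perfect cube.
Strategy: iterate y from -35 to 35, compute RHS = 3·y³ + 2, and check whether it is a (positive or negative) perfect cube.
Check small values of y:
  y = 0: RHS = 2 is not a perfect cube.
  y = 1: RHS = 5 is not a perfect cube.
  y = -1: RHS = -1 = (-1)³ ⇒ x = -1 works.
  y = 2: RHS = 26 is not a perfect cube.
  y = -2: RHS = -22 is not a perfect cube.
  y = 3: RHS = 83 is not a perfect cube.
  y = -3: RHS = -79 is not a perfect cube.
Continuing the search up to |y| = 35 finds no further solutions beyond those listed.
Collected solutions: (-1, -1).

Solutions (with |y| ≤ 35): (-1, -1).


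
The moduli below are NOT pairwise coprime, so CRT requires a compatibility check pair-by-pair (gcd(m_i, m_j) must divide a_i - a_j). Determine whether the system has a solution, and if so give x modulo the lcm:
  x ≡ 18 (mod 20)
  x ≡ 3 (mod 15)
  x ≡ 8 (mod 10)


Moduli 20, 15, 10 are not pairwise coprime, so CRT works modulo lcm(m_i) when all pairwise compatibility conditions hold.
Pairwise compatibility: gcd(m_i, m_j) must divide a_i - a_j for every pair.
Merge one congruence at a time:
  Start: x ≡ 18 (mod 20).
  Combine with x ≡ 3 (mod 15): gcd(20, 15) = 5; 3 - 18 = -15, which IS divisible by 5, so compatible.
    Write x = 18 + 20·t and substitute into x ≡ 3 (mod 15): 20·t ≡ 3 − 18 = -15 (mod 15).
    Divide the congruence (and modulus) by g = 5: 4·t ≡ -3 (mod 3).
    Reduce coefficients mod 3: 1·t ≡ 0 (mod 3).
    So t ≡ 0 (mod 3).
    Then x = 18 + 20·0 = 18, valid modulo lcm(20, 15) = 60: x ≡ 18 (mod 60).
  Combine with x ≡ 8 (mod 10): gcd(60, 10) = 10; 8 - 18 = -10, which IS divisible by 10, so compatible.
    Write x = 18 + 60·t and substitute into x ≡ 8 (mod 10): 60·t ≡ 8 − 18 = -10 (mod 10).
    Divide the congruence (and modulus) by g = 10: 6·t ≡ -1 (mod 1).
    Modulo 1 every t works; take t = 0.
    Then x = 18 + 60·0 = 18, valid modulo lcm(60, 10) = 60: x ≡ 18 (mod 60).
Verify: 18 mod 20 = 18, 18 mod 15 = 3, 18 mod 10 = 8.

x ≡ 18 (mod 60).


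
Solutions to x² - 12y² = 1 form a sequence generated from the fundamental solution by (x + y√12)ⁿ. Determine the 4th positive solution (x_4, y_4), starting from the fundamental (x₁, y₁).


Step 1: Find the fundamental solution (x₁, y₁) of x² - 12y² = 1.
  Expand √12 as a continued fraction. a₀ = ⌊√12⌋ = 3; iterate m_{k+1} = d_k·a_k − m_k, d_{k+1} = (12 − m_{k+1}²)/d_k, a_{k+1} = ⌊(a₀ + m_{k+1})/d_{k+1}⌋ (starting m₀ = 0, d₀ = 1), with convergents p_k = a_k·p_{k-1} + p_{k-2}, q_k = a_k·q_{k-1} + q_{k-2} (p₋₁ = 1, q₋₁ = 0):
  k = 0: a₀ = 3; p₀/q₀ = 3/1; p₀² − 12·q₀² = 9 − 12 = -3.
  k = 1: m = 3, d = 3, a = ⌊(3 + 3)/3⌋ = 2; p/q = (2·3 + 1)/(2·1 + 0) = 7/2; p² − 12·q² = 49 − 48 = 1.
  The first convergent with p² − 12·q² = 1 gives the fundamental solution (x₁, y₁) = (7, 2).
Step 2: Apply the recurrence (x_{n+1}, y_{n+1}) = (x₁x_n + 12y₁y_n, x₁y_n + y₁x_n) repeatedly.
  From (x_1, y_1) = (7, 2): x_2 = 7·7 + 12·2·2 = 97; y_2 = 7·2 + 2·7 = 28.
  From (x_2, y_2) = (97, 28): x_3 = 7·97 + 12·2·28 = 1351; y_3 = 7·28 + 2·97 = 390.
  From (x_3, y_3) = (1351, 390): x_4 = 7·1351 + 12·2·390 = 18817; y_4 = 7·390 + 2·1351 = 5432.
Step 3: Verify x_4² - 12·y_4² = 354079489 - 354079488 = 1 (should be 1). ✓

(x_1, y_1) = (7, 2); (x_4, y_4) = (18817, 5432).


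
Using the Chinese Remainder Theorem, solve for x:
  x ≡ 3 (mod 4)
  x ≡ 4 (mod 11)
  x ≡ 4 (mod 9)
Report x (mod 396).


Moduli 4, 11, 9 are pairwise coprime; by CRT there is a unique solution modulo M = 4 · 11 · 9 = 396.
Solve pairwise, accumulating the modulus:
  Start with x ≡ 3 (mod 4).
  Combine with x ≡ 4 (mod 11): since gcd(4, 11) = 1, we get a unique residue mod 44.
    Write x = 3 + 4·t and substitute into x ≡ 4 (mod 11): 4·t ≡ 4 − 3 = 1 (mod 11).
    The inverse of 4 mod 11 is 3 (since 4·3 = 12 = 1·11 + 1), so t ≡ 3·1 = 3 ≡ 3 (mod 11).
    Then x = 3 + 4·3 = 15, valid modulo lcm(4, 11) = 44: x ≡ 15 (mod 44).
  Combine with x ≡ 4 (mod 9): since gcd(44, 9) = 1, we get a unique residue mod 396.
    Write x = 15 + 44·t and substitute into x ≡ 4 (mod 9): 44·t ≡ 4 − 15 = -11 (mod 9).
    Reduce coefficients mod 9: 8·t ≡ 7 (mod 9).
    The inverse of 8 mod 9 is 8 (since 8·8 = 64 = 7·9 + 1), so t ≡ 8·7 = 56 ≡ 2 (mod 9).
    Then x = 15 + 44·2 = 103, valid modulo lcm(44, 9) = 396: x ≡ 103 (mod 396).
Verify: 103 mod 4 = 3 ✓, 103 mod 11 = 4 ✓, 103 mod 9 = 4 ✓.

x ≡ 103 (mod 396).


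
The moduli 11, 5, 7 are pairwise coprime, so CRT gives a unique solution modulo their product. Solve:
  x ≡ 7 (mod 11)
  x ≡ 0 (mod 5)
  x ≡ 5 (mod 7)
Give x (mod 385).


Moduli 11, 5, 7 are pairwise coprime; by CRT there is a unique solution modulo M = 11 · 5 · 7 = 385.
Solve pairwise, accumulating the modulus:
  Start with x ≡ 7 (mod 11).
  Combine with x ≡ 0 (mod 5): since gcd(11, 5) = 1, we get a unique residue mod 55.
    Write x = 7 + 11·t and substitute into x ≡ 0 (mod 5): 11·t ≡ 0 − 7 = -7 (mod 5).
    Reduce coefficients mod 5: 1·t ≡ 3 (mod 5).
    So t ≡ 3 (mod 5).
    Then x = 7 + 11·3 = 40, valid modulo lcm(11, 5) = 55: x ≡ 40 (mod 55).
  Combine with x ≡ 5 (mod 7): since gcd(55, 7) = 1, we get a unique residue mod 385.
    Write x = 40 + 55·t and substitute into x ≡ 5 (mod 7): 55·t ≡ 5 − 40 = -35 (mod 7).
    Reduce coefficients mod 7: 6·t ≡ 0 (mod 7).
    The inverse of 6 mod 7 is 6 (since 6·6 = 36 = 5·7 + 1), so t ≡ 6·0 = 0 ≡ 0 (mod 7).
    Then x = 40 + 55·0 = 40, valid modulo lcm(55, 7) = 385: x ≡ 40 (mod 385).
Verify: 40 mod 11 = 7 ✓, 40 mod 5 = 0 ✓, 40 mod 7 = 5 ✓.

x ≡ 40 (mod 385).


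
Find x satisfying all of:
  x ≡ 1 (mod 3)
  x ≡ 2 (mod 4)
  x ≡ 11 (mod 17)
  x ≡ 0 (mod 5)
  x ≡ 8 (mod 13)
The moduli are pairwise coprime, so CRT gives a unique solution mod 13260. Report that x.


Product of moduli M = 3 · 4 · 17 · 5 · 13 = 13260.
Merge one congruence at a time:
  Start: x ≡ 1 (mod 3).
  Combine with x ≡ 2 (mod 4); new modulus lcm = 12.
    Write x = 1 + 3·t and substitute into x ≡ 2 (mod 4): 3·t ≡ 2 − 1 = 1 (mod 4).
    The inverse of 3 mod 4 is 3 (since 3·3 = 9 = 2·4 + 1), so t ≡ 3·1 = 3 ≡ 3 (mod 4).
    Then x = 1 + 3·3 = 10, valid modulo lcm(3, 4) = 12: x ≡ 10 (mod 12).
  Combine with x ≡ 11 (mod 17); new modulus lcm = 204.
    Write x = 10 + 12·t and substitute into x ≡ 11 (mod 17): 12·t ≡ 11 − 10 = 1 (mod 17).
    The inverse of 12 mod 17 is 10 (since 12·10 = 120 = 7·17 + 1), so t ≡ 10·1 = 10 ≡ 10 (mod 17).
    Then x = 10 + 12·10 = 130, valid modulo lcm(12, 17) = 204: x ≡ 130 (mod 204).
  Combine with x ≡ 0 (mod 5); new modulus lcm = 1020.
    Write x = 130 + 204·t and substitute into x ≡ 0 (mod 5): 204·t ≡ 0 − 130 = -130 (mod 5).
    Reduce coefficients mod 5: 4·t ≡ 0 (mod 5).
    The inverse of 4 mod 5 is 4 (since 4·4 = 16 = 3·5 + 1), so t ≡ 4·0 = 0 ≡ 0 (mod 5).
    Then x = 130 + 204·0 = 130, valid modulo lcm(204, 5) = 1020: x ≡ 130 (mod 1020).
  Combine with x ≡ 8 (mod 13); new modulus lcm = 13260.
    Write x = 130 + 1020·t and substitute into x ≡ 8 (mod 13): 1020·t ≡ 8 − 130 = -122 (mod 13).
    Reduce coefficients mod 13: 6·t ≡ 8 (mod 13).
    The inverse of 6 mod 13 is 11 (since 6·11 = 66 = 5·13 + 1), so t ≡ 11·8 = 88 ≡ 10 (mod 13).
    Then x = 130 + 1020·10 = 10330, valid modulo lcm(1020, 13) = 13260: x ≡ 10330 (mod 13260).
Verify against each original: 10330 mod 3 = 1, 10330 mod 4 = 2, 10330 mod 17 = 11, 10330 mod 5 = 0, 10330 mod 13 = 8.

x ≡ 10330 (mod 13260).


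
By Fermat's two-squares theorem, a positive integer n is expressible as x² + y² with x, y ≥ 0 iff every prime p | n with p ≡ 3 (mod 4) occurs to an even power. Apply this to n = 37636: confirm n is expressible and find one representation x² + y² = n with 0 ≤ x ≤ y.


Step 1: Factor n = 37636 = 2^2 · 97^2.
Step 2: Check the mod-4 condition on each prime factor: 2 = 2 (special); 97 ≡ 1 (mod 4), exponent 2.
All primes ≡ 3 (mod 4) appear to even exponent (or don't appear), so by the two-squares theorem n IS expressible as a sum of two squares.
Step 3: Build a representation. Group n = k² · m with k = 2 and m = 97 · 97 = 9409 (a product of primes ≡ 1 (mod 4)); a representation of m scales to one of n via (k·x)² + (k·y)² = k²(x² + y²). Each prime p ≡ 1 (mod 4) is itself a sum of two squares; find a² by testing p − a² for a perfect square:
  97: 97 − 1² = 96, 97 − 2² = 93, 97 − 3² = 88, 97 − 4² = 81 = 9² ⇒ 97 = 4² + 9².
  Combine using the Brahmagupta–Fibonacci identity (a² + b²)(c² + d²) = (ac − bd)² + (ad + bc)² = (ac + bd)² + (ad − bc)²:
  97 · 97 = 9409: from (4² + 9²)(4² + 9²), take (4·4 − 9·9, 4·9 + 9·4) = (16 − 81, 36 + 36) = (-65, 72); dropping signs (only squares matter) gives (65, 72); check 65² + 72² = 4225 + 5184 = 9409 ✓.
  Scale by k = 2: (2·65, 2·72) = (130, 144).
Step 4: Order so x ≤ y and verify: 130² + 144² = 16900 + 20736 = 37636 = n. ✓

n = 37636 = 130² + 144² (one valid representation with x ≤ y).


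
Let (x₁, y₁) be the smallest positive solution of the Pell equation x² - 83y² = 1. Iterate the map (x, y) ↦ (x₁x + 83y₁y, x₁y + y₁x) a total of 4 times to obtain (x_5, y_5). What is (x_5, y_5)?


Step 1: Find the fundamental solution (x₁, y₁) of x² - 83y² = 1.
  Expand √83 as a continued fraction. a₀ = ⌊√83⌋ = 9; iterate m_{k+1} = d_k·a_k − m_k, d_{k+1} = (83 − m_{k+1}²)/d_k, a_{k+1} = ⌊(a₀ + m_{k+1})/d_{k+1}⌋ (starting m₀ = 0, d₀ = 1), with convergents p_k = a_k·p_{k-1} + p_{k-2}, q_k = a_k·q_{k-1} + q_{k-2} (p₋₁ = 1, q₋₁ = 0):
  k = 0: a₀ = 9; p₀/q₀ = 9/1; p₀² − 83·q₀² = 81 − 83 = -2.
  k = 1: m = 9, d = 2, a = ⌊(9 + 9)/2⌋ = 9; p/q = (9·9 + 1)/(9·1 + 0) = 82/9; p² − 83·q² = 6724 − 6723 = 1.
  The first convergent with p² − 83·q² = 1 gives the fundamental solution (x₁, y₁) = (82, 9).
Step 2: Apply the recurrence (x_{n+1}, y_{n+1}) = (x₁x_n + 83y₁y_n, x₁y_n + y₁x_n) repeatedly.
  From (x_1, y_1) = (82, 9): x_2 = 82·82 + 83·9·9 = 13447; y_2 = 82·9 + 9·82 = 1476.
  From (x_2, y_2) = (13447, 1476): x_3 = 82·13447 + 83·9·1476 = 2205226; y_3 = 82·1476 + 9·13447 = 242055.
  From (x_3, y_3) = (2205226, 242055): x_4 = 82·2205226 + 83·9·242055 = 361643617; y_4 = 82·242055 + 9·2205226 = 39695544.
  From (x_4, y_4) = (361643617, 39695544): x_5 = 82·361643617 + 83·9·39695544 = 59307347962; y_5 = 82·39695544 + 9·361643617 = 6509827161.
Step 3: Verify x_5² - 83·y_5² = 3517361522285745553444 - 3517361522285745553443 = 1 (should be 1). ✓

(x_1, y_1) = (82, 9); (x_5, y_5) = (59307347962, 6509827161).


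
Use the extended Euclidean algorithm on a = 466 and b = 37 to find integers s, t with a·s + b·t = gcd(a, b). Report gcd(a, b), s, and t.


Euclidean algorithm on (466, 37) — divide until remainder is 0:
  466 = 12 · 37 + 22
  37 = 1 · 22 + 15
  22 = 1 · 15 + 7
  15 = 2 · 7 + 1
  7 = 7 · 1 + 0
gcd(466, 37) = 1.
Track Bezout coefficients alongside the remainders: start with r₀ = 466 = a·1 + b·0 (s = 1, t = 0) and r₁ = 37 = a·0 + b·1 (s = 0, t = 1); each new remainder r_{k+1} = r_{k-1} − q_k·r_k inherits s_{k+1} = s_{k-1} − q_k·s_k, t_{k+1} = t_{k-1} − q_k·t_k, so r_k = a·s_k + b·t_k at every step:
  q = 12: r = 22, s = 1 − 12·0 = 1, t = 0 − 12·1 = -12  (check: 466·1 + 37·(-12) = 22)
  q = 1: r = 15, s = 0 − 1·1 = -1, t = 1 − 1·(-12) = 13  (check: 466·(-1) + 37·13 = 15)
  q = 1: r = 7, s = 1 − 1·(-1) = 2, t = -12 − 1·13 = -25  (check: 466·2 + 37·(-25) = 7)
  q = 2: r = 1, s = -1 − 2·2 = -5, t = 13 − 2·(-25) = 63  (check: 466·(-5) + 37·63 = 1)
The row with r = 1 (the gcd) gives the Bezout coefficients s = -5, t = 63.
Result: 466 · (-5) + 37 · (63) = 1.

gcd(466, 37) = 1; s = -5, t = 63 (check: 466·(-5) + 37·63 = 1).


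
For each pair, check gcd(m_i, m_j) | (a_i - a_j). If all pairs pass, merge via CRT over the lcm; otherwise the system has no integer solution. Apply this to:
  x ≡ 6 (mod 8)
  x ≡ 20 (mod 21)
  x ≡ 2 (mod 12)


Moduli 8, 21, 12 are not pairwise coprime, so CRT works modulo lcm(m_i) when all pairwise compatibility conditions hold.
Pairwise compatibility: gcd(m_i, m_j) must divide a_i - a_j for every pair.
Merge one congruence at a time:
  Start: x ≡ 6 (mod 8).
  Combine with x ≡ 20 (mod 21): gcd(8, 21) = 1; 20 - 6 = 14, which IS divisible by 1, so compatible.
    Write x = 6 + 8·t and substitute into x ≡ 20 (mod 21): 8·t ≡ 20 − 6 = 14 (mod 21).
    The inverse of 8 mod 21 is 8 (since 8·8 = 64 = 3·21 + 1), so t ≡ 8·14 = 112 ≡ 7 (mod 21).
    Then x = 6 + 8·7 = 62, valid modulo lcm(8, 21) = 168: x ≡ 62 (mod 168).
  Combine with x ≡ 2 (mod 12): gcd(168, 12) = 12; 2 - 62 = -60, which IS divisible by 12, so compatible.
    Write x = 62 + 168·t and substitute into x ≡ 2 (mod 12): 168·t ≡ 2 − 62 = -60 (mod 12).
    Divide the congruence (and modulus) by g = 12: 14·t ≡ -5 (mod 1).
    Modulo 1 every t works; take t = 0.
    Then x = 62 + 168·0 = 62, valid modulo lcm(168, 12) = 168: x ≡ 62 (mod 168).
Verify: 62 mod 8 = 6, 62 mod 21 = 20, 62 mod 12 = 2.

x ≡ 62 (mod 168).


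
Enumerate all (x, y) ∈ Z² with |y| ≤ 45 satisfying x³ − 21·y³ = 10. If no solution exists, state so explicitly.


The equation is x³ - 21y³ = 10. For fixed y, x³ = 21·y³ + 10, so a solution requires the RHS to be a perfect cube.
Strategy: iterate y from -45 to 45, compute RHS = 21·y³ + 10, and check whether it is a (positive or negative) perfect cube.
Check small values of y:
  y = 0: RHS = 10 is not a perfect cube.
  y = 1: RHS = 31 is not a perfect cube.
  y = -1: RHS = -11 is not a perfect cube.
  y = 2: RHS = 178 is not a perfect cube.
  y = -2: RHS = -158 is not a perfect cube.
  y = 3: RHS = 577 is not a perfect cube.
  y = -3: RHS = -557 is not a perfect cube.
Continuing the search up to |y| = 45 finds no solutions either.
No (x, y) in the scanned range satisfies the equation.

No integer solutions with |y| ≤ 45.


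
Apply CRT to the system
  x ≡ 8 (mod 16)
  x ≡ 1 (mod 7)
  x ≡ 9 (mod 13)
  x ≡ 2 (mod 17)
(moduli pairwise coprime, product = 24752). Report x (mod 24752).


Product of moduli M = 16 · 7 · 13 · 17 = 24752.
Merge one congruence at a time:
  Start: x ≡ 8 (mod 16).
  Combine with x ≡ 1 (mod 7); new modulus lcm = 112.
    Write x = 8 + 16·t and substitute into x ≡ 1 (mod 7): 16·t ≡ 1 − 8 = -7 (mod 7).
    Reduce coefficients mod 7: 2·t ≡ 0 (mod 7).
    The inverse of 2 mod 7 is 4 (since 2·4 = 8 = 1·7 + 1), so t ≡ 4·0 = 0 ≡ 0 (mod 7).
    Then x = 8 + 16·0 = 8, valid modulo lcm(16, 7) = 112: x ≡ 8 (mod 112).
  Combine with x ≡ 9 (mod 13); new modulus lcm = 1456.
    Write x = 8 + 112·t and substitute into x ≡ 9 (mod 13): 112·t ≡ 9 − 8 = 1 (mod 13).
    Reduce coefficients mod 13: 8·t ≡ 1 (mod 13).
    The inverse of 8 mod 13 is 5 (since 8·5 = 40 = 3·13 + 1), so t ≡ 5·1 = 5 ≡ 5 (mod 13).
    Then x = 8 + 112·5 = 568, valid modulo lcm(112, 13) = 1456: x ≡ 568 (mod 1456).
  Combine with x ≡ 2 (mod 17); new modulus lcm = 24752.
    Write x = 568 + 1456·t and substitute into x ≡ 2 (mod 17): 1456·t ≡ 2 − 568 = -566 (mod 17).
    Reduce coefficients mod 17: 11·t ≡ 12 (mod 17).
    The inverse of 11 mod 17 is 14 (since 11·14 = 154 = 9·17 + 1), so t ≡ 14·12 = 168 ≡ 15 (mod 17).
    Then x = 568 + 1456·15 = 22408, valid modulo lcm(1456, 17) = 24752: x ≡ 22408 (mod 24752).
Verify against each original: 22408 mod 16 = 8, 22408 mod 7 = 1, 22408 mod 13 = 9, 22408 mod 17 = 2.

x ≡ 22408 (mod 24752).


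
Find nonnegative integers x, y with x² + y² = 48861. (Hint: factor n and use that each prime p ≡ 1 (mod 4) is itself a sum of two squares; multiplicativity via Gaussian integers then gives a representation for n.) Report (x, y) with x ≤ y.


Step 1: Factor n = 48861 = 3^2 · 61 · 89.
Step 2: Check the mod-4 condition on each prime factor: 3 ≡ 3 (mod 4), exponent 2 (must be even); 61 ≡ 1 (mod 4), exponent 1; 89 ≡ 1 (mod 4), exponent 1.
All primes ≡ 3 (mod 4) appear to even exponent (or don't appear), so by the two-squares theorem n IS expressible as a sum of two squares.
Step 3: Build a representation. Group n = k² · m with k = 3 and m = 61 · 89 = 5429 (a product of primes ≡ 1 (mod 4)); a representation of m scales to one of n via (k·x)² + (k·y)² = k²(x² + y²). Each prime p ≡ 1 (mod 4) is itself a sum of two squares; find a² by testing p − a² for a perfect square:
  61: 61 − 1² = 60, 61 − 2² = 57, 61 − 3² = 52, 61 − 4² = 45, 61 − 5² = 36 = 6² ⇒ 61 = 5² + 6².
  89: 89 − 1² = 88, 89 − 2² = 85, 89 − 3² = 80, 89 − 4² = 73, 89 − 5² = 64 = 8² ⇒ 89 = 5² + 8².
  Combine using the Brahmagupta–Fibonacci identity (a² + b²)(c² + d²) = (ac − bd)² + (ad + bc)² = (ac + bd)² + (ad − bc)²:
  61 · 89 = 5429: from (5² + 6²)(5² + 8²), take (5·5 − 6·8, 5·8 + 6·5) = (25 − 48, 40 + 30) = (-23, 70); dropping signs (only squares matter) gives (23, 70); check 23² + 70² = 529 + 4900 = 5429 ✓.
  Scale by k = 3: (3·23, 3·70) = (69, 210).
Step 4: Order so x ≤ y and verify: 69² + 210² = 4761 + 44100 = 48861 = n. ✓

n = 48861 = 69² + 210² (one valid representation with x ≤ y).


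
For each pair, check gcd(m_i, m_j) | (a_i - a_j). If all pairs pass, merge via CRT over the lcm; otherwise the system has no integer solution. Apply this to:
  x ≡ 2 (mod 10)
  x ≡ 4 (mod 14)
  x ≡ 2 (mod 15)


Moduli 10, 14, 15 are not pairwise coprime, so CRT works modulo lcm(m_i) when all pairwise compatibility conditions hold.
Pairwise compatibility: gcd(m_i, m_j) must divide a_i - a_j for every pair.
Merge one congruence at a time:
  Start: x ≡ 2 (mod 10).
  Combine with x ≡ 4 (mod 14): gcd(10, 14) = 2; 4 - 2 = 2, which IS divisible by 2, so compatible.
    Write x = 2 + 10·t and substitute into x ≡ 4 (mod 14): 10·t ≡ 4 − 2 = 2 (mod 14).
    Divide the congruence (and modulus) by g = 2: 5·t ≡ 1 (mod 7).
    The inverse of 5 mod 7 is 3 (since 5·3 = 15 = 2·7 + 1), so t ≡ 3·1 = 3 ≡ 3 (mod 7).
    Then x = 2 + 10·3 = 32, valid modulo lcm(10, 14) = 70: x ≡ 32 (mod 70).
  Combine with x ≡ 2 (mod 15): gcd(70, 15) = 5; 2 - 32 = -30, which IS divisible by 5, so compatible.
    Write x = 32 + 70·t and substitute into x ≡ 2 (mod 15): 70·t ≡ 2 − 32 = -30 (mod 15).
    Divide the congruence (and modulus) by g = 5: 14·t ≡ -6 (mod 3).
    Reduce coefficients mod 3: 2·t ≡ 0 (mod 3).
    The inverse of 2 mod 3 is 2 (since 2·2 = 4 = 1·3 + 1), so t ≡ 2·0 = 0 ≡ 0 (mod 3).
    Then x = 32 + 70·0 = 32, valid modulo lcm(70, 15) = 210: x ≡ 32 (mod 210).
Verify: 32 mod 10 = 2, 32 mod 14 = 4, 32 mod 15 = 2.

x ≡ 32 (mod 210).


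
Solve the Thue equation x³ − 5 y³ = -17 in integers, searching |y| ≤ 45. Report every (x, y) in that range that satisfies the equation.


The equation is x³ - 5y³ = -17. For fixed y, x³ = 5·y³ − 17, so a solution requires the RHS to be a perfect cube.
Strategy: iterate y from -45 to 45, compute RHS = 5·y³ − 17, and check whether it is a (positive or negative) perfect cube.
Check small values of y:
  y = 0: RHS = -17 is not a perfect cube.
  y = 1: RHS = -12 is not a perfect cube.
  y = -1: RHS = -22 is not a perfect cube.
  y = 2: RHS = 23 is not a perfect cube.
  y = -2: RHS = -57 is not a perfect cube.
  y = 3: RHS = 118 is not a perfect cube.
  y = -3: RHS = -152 is not a perfect cube.
Continuing the search up to |y| = 45 finds no solutions either.
No (x, y) in the scanned range satisfies the equation.

No integer solutions with |y| ≤ 45.


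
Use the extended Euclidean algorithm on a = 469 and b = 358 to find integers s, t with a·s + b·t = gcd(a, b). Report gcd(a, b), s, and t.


Euclidean algorithm on (469, 358) — divide until remainder is 0:
  469 = 1 · 358 + 111
  358 = 3 · 111 + 25
  111 = 4 · 25 + 11
  25 = 2 · 11 + 3
  11 = 3 · 3 + 2
  3 = 1 · 2 + 1
  2 = 2 · 1 + 0
gcd(469, 358) = 1.
Track Bezout coefficients alongside the remainders: start with r₀ = 469 = a·1 + b·0 (s = 1, t = 0) and r₁ = 358 = a·0 + b·1 (s = 0, t = 1); each new remainder r_{k+1} = r_{k-1} − q_k·r_k inherits s_{k+1} = s_{k-1} − q_k·s_k, t_{k+1} = t_{k-1} − q_k·t_k, so r_k = a·s_k + b·t_k at every step:
  q = 1: r = 111, s = 1 − 1·0 = 1, t = 0 − 1·1 = -1  (check: 469·1 + 358·(-1) = 111)
  q = 3: r = 25, s = 0 − 3·1 = -3, t = 1 − 3·(-1) = 4  (check: 469·(-3) + 358·4 = 25)
  q = 4: r = 11, s = 1 − 4·(-3) = 13, t = -1 − 4·4 = -17  (check: 469·13 + 358·(-17) = 11)
  q = 2: r = 3, s = -3 − 2·13 = -29, t = 4 − 2·(-17) = 38  (check: 469·(-29) + 358·38 = 3)
  q = 3: r = 2, s = 13 − 3·(-29) = 100, t = -17 − 3·38 = -131  (check: 469·100 + 358·(-131) = 2)
  q = 1: r = 1, s = -29 − 1·100 = -129, t = 38 − 1·(-131) = 169  (check: 469·(-129) + 358·169 = 1)
The row with r = 1 (the gcd) gives the Bezout coefficients s = -129, t = 169.
Result: 469 · (-129) + 358 · (169) = 1.

gcd(469, 358) = 1; s = -129, t = 169 (check: 469·(-129) + 358·169 = 1).


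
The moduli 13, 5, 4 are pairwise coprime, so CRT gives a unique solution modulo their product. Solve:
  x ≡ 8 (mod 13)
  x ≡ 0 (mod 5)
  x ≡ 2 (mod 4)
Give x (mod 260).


Moduli 13, 5, 4 are pairwise coprime; by CRT there is a unique solution modulo M = 13 · 5 · 4 = 260.
Solve pairwise, accumulating the modulus:
  Start with x ≡ 8 (mod 13).
  Combine with x ≡ 0 (mod 5): since gcd(13, 5) = 1, we get a unique residue mod 65.
    Write x = 8 + 13·t and substitute into x ≡ 0 (mod 5): 13·t ≡ 0 − 8 = -8 (mod 5).
    Reduce coefficients mod 5: 3·t ≡ 2 (mod 5).
    The inverse of 3 mod 5 is 2 (since 3·2 = 6 = 1·5 + 1), so t ≡ 2·2 = 4 ≡ 4 (mod 5).
    Then x = 8 + 13·4 = 60, valid modulo lcm(13, 5) = 65: x ≡ 60 (mod 65).
  Combine with x ≡ 2 (mod 4): since gcd(65, 4) = 1, we get a unique residue mod 260.
    Write x = 60 + 65·t and substitute into x ≡ 2 (mod 4): 65·t ≡ 2 − 60 = -58 (mod 4).
    Reduce coefficients mod 4: 1·t ≡ 2 (mod 4).
    So t ≡ 2 (mod 4).
    Then x = 60 + 65·2 = 190, valid modulo lcm(65, 4) = 260: x ≡ 190 (mod 260).
Verify: 190 mod 13 = 8 ✓, 190 mod 5 = 0 ✓, 190 mod 4 = 2 ✓.

x ≡ 190 (mod 260).


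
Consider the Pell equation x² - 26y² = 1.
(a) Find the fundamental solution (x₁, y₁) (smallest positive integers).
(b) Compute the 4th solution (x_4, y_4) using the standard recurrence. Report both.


Step 1: Find the fundamental solution (x₁, y₁) of x² - 26y² = 1.
  Expand √26 as a continued fraction. a₀ = ⌊√26⌋ = 5; iterate m_{k+1} = d_k·a_k − m_k, d_{k+1} = (26 − m_{k+1}²)/d_k, a_{k+1} = ⌊(a₀ + m_{k+1})/d_{k+1}⌋ (starting m₀ = 0, d₀ = 1), with convergents p_k = a_k·p_{k-1} + p_{k-2}, q_k = a_k·q_{k-1} + q_{k-2} (p₋₁ = 1, q₋₁ = 0):
  k = 0: a₀ = 5; p₀/q₀ = 5/1; p₀² − 26·q₀² = 25 − 26 = -1.
  k = 1: m = 5, d = 1, a = ⌊(5 + 5)/1⌋ = 10; p/q = (10·5 + 1)/(10·1 + 0) = 51/10; p² − 26·q² = 2601 − 2600 = 1.
  The first convergent with p² − 26·q² = 1 gives the fundamental solution (x₁, y₁) = (51, 10).
Step 2: Apply the recurrence (x_{n+1}, y_{n+1}) = (x₁x_n + 26y₁y_n, x₁y_n + y₁x_n) repeatedly.
  From (x_1, y_1) = (51, 10): x_2 = 51·51 + 26·10·10 = 5201; y_2 = 51·10 + 10·51 = 1020.
  From (x_2, y_2) = (5201, 1020): x_3 = 51·5201 + 26·10·1020 = 530451; y_3 = 51·1020 + 10·5201 = 104030.
  From (x_3, y_3) = (530451, 104030): x_4 = 51·530451 + 26·10·104030 = 54100801; y_4 = 51·104030 + 10·530451 = 10610040.
Step 3: Verify x_4² - 26·y_4² = 2926896668841601 - 2926896668841600 = 1 (should be 1). ✓

(x_1, y_1) = (51, 10); (x_4, y_4) = (54100801, 10610040).


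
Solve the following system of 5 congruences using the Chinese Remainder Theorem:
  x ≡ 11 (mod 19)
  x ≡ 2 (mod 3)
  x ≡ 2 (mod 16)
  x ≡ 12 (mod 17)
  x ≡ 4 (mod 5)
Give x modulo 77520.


Product of moduli M = 19 · 3 · 16 · 17 · 5 = 77520.
Merge one congruence at a time:
  Start: x ≡ 11 (mod 19).
  Combine with x ≡ 2 (mod 3); new modulus lcm = 57.
    Write x = 11 + 19·t and substitute into x ≡ 2 (mod 3): 19·t ≡ 2 − 11 = -9 (mod 3).
    Reduce coefficients mod 3: 1·t ≡ 0 (mod 3).
    So t ≡ 0 (mod 3).
    Then x = 11 + 19·0 = 11, valid modulo lcm(19, 3) = 57: x ≡ 11 (mod 57).
  Combine with x ≡ 2 (mod 16); new modulus lcm = 912.
    Write x = 11 + 57·t and substitute into x ≡ 2 (mod 16): 57·t ≡ 2 − 11 = -9 (mod 16).
    Reduce coefficients mod 16: 9·t ≡ 7 (mod 16).
    The inverse of 9 mod 16 is 9 (since 9·9 = 81 = 5·16 + 1), so t ≡ 9·7 = 63 ≡ 15 (mod 16).
    Then x = 11 + 57·15 = 866, valid modulo lcm(57, 16) = 912: x ≡ 866 (mod 912).
  Combine with x ≡ 12 (mod 17); new modulus lcm = 15504.
    Write x = 866 + 912·t and substitute into x ≡ 12 (mod 17): 912·t ≡ 12 − 866 = -854 (mod 17).
    Reduce coefficients mod 17: 11·t ≡ 13 (mod 17).
    The inverse of 11 mod 17 is 14 (since 11·14 = 154 = 9·17 + 1), so t ≡ 14·13 = 182 ≡ 12 (mod 17).
    Then x = 866 + 912·12 = 11810, valid modulo lcm(912, 17) = 15504: x ≡ 11810 (mod 15504).
  Combine with x ≡ 4 (mod 5); new modulus lcm = 77520.
    Write x = 11810 + 15504·t and substitute into x ≡ 4 (mod 5): 15504·t ≡ 4 − 11810 = -11806 (mod 5).
    Reduce coefficients mod 5: 4·t ≡ 4 (mod 5).
    The inverse of 4 mod 5 is 4 (since 4·4 = 16 = 3·5 + 1), so t ≡ 4·4 = 16 ≡ 1 (mod 5).
    Then x = 11810 + 15504·1 = 27314, valid modulo lcm(15504, 5) = 77520: x ≡ 27314 (mod 77520).
Verify against each original: 27314 mod 19 = 11, 27314 mod 3 = 2, 27314 mod 16 = 2, 27314 mod 17 = 12, 27314 mod 5 = 4.

x ≡ 27314 (mod 77520).


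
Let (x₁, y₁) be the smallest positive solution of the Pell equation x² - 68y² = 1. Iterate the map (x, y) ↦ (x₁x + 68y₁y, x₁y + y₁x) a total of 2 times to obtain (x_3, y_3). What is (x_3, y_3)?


Step 1: Find the fundamental solution (x₁, y₁) of x² - 68y² = 1.
  Expand √68 as a continued fraction. a₀ = ⌊√68⌋ = 8; iterate m_{k+1} = d_k·a_k − m_k, d_{k+1} = (68 − m_{k+1}²)/d_k, a_{k+1} = ⌊(a₀ + m_{k+1})/d_{k+1}⌋ (starting m₀ = 0, d₀ = 1), with convergents p_k = a_k·p_{k-1} + p_{k-2}, q_k = a_k·q_{k-1} + q_{k-2} (p₋₁ = 1, q₋₁ = 0):
  k = 0: a₀ = 8; p₀/q₀ = 8/1; p₀² − 68·q₀² = 64 − 68 = -4.
  k = 1: m = 8, d = 4, a = ⌊(8 + 8)/4⌋ = 4; p/q = (4·8 + 1)/(4·1 + 0) = 33/4; p² − 68·q² = 1089 − 1088 = 1.
  The first convergent with p² − 68·q² = 1 gives the fundamental solution (x₁, y₁) = (33, 4).
Step 2: Apply the recurrence (x_{n+1}, y_{n+1}) = (x₁x_n + 68y₁y_n, x₁y_n + y₁x_n) repeatedly.
  From (x_1, y_1) = (33, 4): x_2 = 33·33 + 68·4·4 = 2177; y_2 = 33·4 + 4·33 = 264.
  From (x_2, y_2) = (2177, 264): x_3 = 33·2177 + 68·4·264 = 143649; y_3 = 33·264 + 4·2177 = 17420.
Step 3: Verify x_3² - 68·y_3² = 20635035201 - 20635035200 = 1 (should be 1). ✓

(x_1, y_1) = (33, 4); (x_3, y_3) = (143649, 17420).


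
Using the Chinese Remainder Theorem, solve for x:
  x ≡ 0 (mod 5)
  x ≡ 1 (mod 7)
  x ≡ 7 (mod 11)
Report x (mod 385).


Moduli 5, 7, 11 are pairwise coprime; by CRT there is a unique solution modulo M = 5 · 7 · 11 = 385.
Solve pairwise, accumulating the modulus:
  Start with x ≡ 0 (mod 5).
  Combine with x ≡ 1 (mod 7): since gcd(5, 7) = 1, we get a unique residue mod 35.
    Write x = 0 + 5·t and substitute into x ≡ 1 (mod 7): 5·t ≡ 1 − 0 = 1 (mod 7).
    The inverse of 5 mod 7 is 3 (since 5·3 = 15 = 2·7 + 1), so t ≡ 3·1 = 3 ≡ 3 (mod 7).
    Then x = 0 + 5·3 = 15, valid modulo lcm(5, 7) = 35: x ≡ 15 (mod 35).
  Combine with x ≡ 7 (mod 11): since gcd(35, 11) = 1, we get a unique residue mod 385.
    Write x = 15 + 35·t and substitute into x ≡ 7 (mod 11): 35·t ≡ 7 − 15 = -8 (mod 11).
    Reduce coefficients mod 11: 2·t ≡ 3 (mod 11).
    The inverse of 2 mod 11 is 6 (since 2·6 = 12 = 1·11 + 1), so t ≡ 6·3 = 18 ≡ 7 (mod 11).
    Then x = 15 + 35·7 = 260, valid modulo lcm(35, 11) = 385: x ≡ 260 (mod 385).
Verify: 260 mod 5 = 0 ✓, 260 mod 7 = 1 ✓, 260 mod 11 = 7 ✓.

x ≡ 260 (mod 385).


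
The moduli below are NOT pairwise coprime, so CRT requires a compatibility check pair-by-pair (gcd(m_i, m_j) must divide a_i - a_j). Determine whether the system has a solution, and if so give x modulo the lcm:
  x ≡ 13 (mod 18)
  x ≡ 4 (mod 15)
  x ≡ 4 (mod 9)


Moduli 18, 15, 9 are not pairwise coprime, so CRT works modulo lcm(m_i) when all pairwise compatibility conditions hold.
Pairwise compatibility: gcd(m_i, m_j) must divide a_i - a_j for every pair.
Merge one congruence at a time:
  Start: x ≡ 13 (mod 18).
  Combine with x ≡ 4 (mod 15): gcd(18, 15) = 3; 4 - 13 = -9, which IS divisible by 3, so compatible.
    Write x = 13 + 18·t and substitute into x ≡ 4 (mod 15): 18·t ≡ 4 − 13 = -9 (mod 15).
    Divide the congruence (and modulus) by g = 3: 6·t ≡ -3 (mod 5).
    Reduce coefficients mod 5: 1·t ≡ 2 (mod 5).
    So t ≡ 2 (mod 5).
    Then x = 13 + 18·2 = 49, valid modulo lcm(18, 15) = 90: x ≡ 49 (mod 90).
  Combine with x ≡ 4 (mod 9): gcd(90, 9) = 9; 4 - 49 = -45, which IS divisible by 9, so compatible.
    Write x = 49 + 90·t and substitute into x ≡ 4 (mod 9): 90·t ≡ 4 − 49 = -45 (mod 9).
    Divide the congruence (and modulus) by g = 9: 10·t ≡ -5 (mod 1).
    Modulo 1 every t works; take t = 0.
    Then x = 49 + 90·0 = 49, valid modulo lcm(90, 9) = 90: x ≡ 49 (mod 90).
Verify: 49 mod 18 = 13, 49 mod 15 = 4, 49 mod 9 = 4.

x ≡ 49 (mod 90).


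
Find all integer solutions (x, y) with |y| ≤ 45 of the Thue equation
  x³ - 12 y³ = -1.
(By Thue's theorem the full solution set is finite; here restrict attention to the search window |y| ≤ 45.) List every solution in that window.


The equation is x³ - 12y³ = -1. For fixed y, x³ = 12·y³ − 1, so a solution requires the RHS to be a perfect cube.
Strategy: iterate y from -45 to 45, compute RHS = 12·y³ − 1, and check whether it is a (positive or negative) perfect cube.
Check small values of y:
  y = 0: RHS = -1 = (-1)³ ⇒ x = -1 works.
  y = 1: RHS = 11 is not a perfect cube.
  y = -1: RHS = -13 is not a perfect cube.
  y = 2: RHS = 95 is not a perfect cube.
  y = -2: RHS = -97 is not a perfect cube.
  y = 3: RHS = 323 is not a perfect cube.
  y = -3: RHS = -325 is not a perfect cube.
Continuing the search up to |y| = 45 finds no further solutions beyond those listed.
Collected solutions: (-1, 0).

Solutions (with |y| ≤ 45): (-1, 0).


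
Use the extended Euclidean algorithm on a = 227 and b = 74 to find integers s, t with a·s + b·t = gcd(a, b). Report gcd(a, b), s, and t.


Euclidean algorithm on (227, 74) — divide until remainder is 0:
  227 = 3 · 74 + 5
  74 = 14 · 5 + 4
  5 = 1 · 4 + 1
  4 = 4 · 1 + 0
gcd(227, 74) = 1.
Track Bezout coefficients alongside the remainders: start with r₀ = 227 = a·1 + b·0 (s = 1, t = 0) and r₁ = 74 = a·0 + b·1 (s = 0, t = 1); each new remainder r_{k+1} = r_{k-1} − q_k·r_k inherits s_{k+1} = s_{k-1} − q_k·s_k, t_{k+1} = t_{k-1} − q_k·t_k, so r_k = a·s_k + b·t_k at every step:
  q = 3: r = 5, s = 1 − 3·0 = 1, t = 0 − 3·1 = -3  (check: 227·1 + 74·(-3) = 5)
  q = 14: r = 4, s = 0 − 14·1 = -14, t = 1 − 14·(-3) = 43  (check: 227·(-14) + 74·43 = 4)
  q = 1: r = 1, s = 1 − 1·(-14) = 15, t = -3 − 1·43 = -46  (check: 227·15 + 74·(-46) = 1)
The row with r = 1 (the gcd) gives the Bezout coefficients s = 15, t = -46.
Result: 227 · (15) + 74 · (-46) = 1.

gcd(227, 74) = 1; s = 15, t = -46 (check: 227·15 + 74·(-46) = 1).


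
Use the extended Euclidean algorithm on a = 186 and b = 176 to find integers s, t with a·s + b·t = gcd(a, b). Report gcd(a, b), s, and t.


Euclidean algorithm on (186, 176) — divide until remainder is 0:
  186 = 1 · 176 + 10
  176 = 17 · 10 + 6
  10 = 1 · 6 + 4
  6 = 1 · 4 + 2
  4 = 2 · 2 + 0
gcd(186, 176) = 2.
Track Bezout coefficients alongside the remainders: start with r₀ = 186 = a·1 + b·0 (s = 1, t = 0) and r₁ = 176 = a·0 + b·1 (s = 0, t = 1); each new remainder r_{k+1} = r_{k-1} − q_k·r_k inherits s_{k+1} = s_{k-1} − q_k·s_k, t_{k+1} = t_{k-1} − q_k·t_k, so r_k = a·s_k + b·t_k at every step:
  q = 1: r = 10, s = 1 − 1·0 = 1, t = 0 − 1·1 = -1  (check: 186·1 + 176·(-1) = 10)
  q = 17: r = 6, s = 0 − 17·1 = -17, t = 1 − 17·(-1) = 18  (check: 186·(-17) + 176·18 = 6)
  q = 1: r = 4, s = 1 − 1·(-17) = 18, t = -1 − 1·18 = -19  (check: 186·18 + 176·(-19) = 4)
  q = 1: r = 2, s = -17 − 1·18 = -35, t = 18 − 1·(-19) = 37  (check: 186·(-35) + 176·37 = 2)
The row with r = 2 (the gcd) gives the Bezout coefficients s = -35, t = 37.
Result: 186 · (-35) + 176 · (37) = 2.

gcd(186, 176) = 2; s = -35, t = 37 (check: 186·(-35) + 176·37 = 2).


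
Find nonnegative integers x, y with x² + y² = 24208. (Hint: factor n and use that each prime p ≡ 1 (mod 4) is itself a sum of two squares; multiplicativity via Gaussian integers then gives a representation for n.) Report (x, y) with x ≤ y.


Step 1: Factor n = 24208 = 2^4 · 17 · 89.
Step 2: Check the mod-4 condition on each prime factor: 2 = 2 (special); 17 ≡ 1 (mod 4), exponent 1; 89 ≡ 1 (mod 4), exponent 1.
All primes ≡ 3 (mod 4) appear to even exponent (or don't appear), so by the two-squares theorem n IS expressible as a sum of two squares.
Step 3: Build a representation. Group n = k² · m with k = 4 and m = 17 · 89 = 1513 (a product of primes ≡ 1 (mod 4)); a representation of m scales to one of n via (k·x)² + (k·y)² = k²(x² + y²). Each prime p ≡ 1 (mod 4) is itself a sum of two squares; find a² by testing p − a² for a perfect square:
  17: 17 − 1² = 16 = 4² ⇒ 17 = 1² + 4².
  89: 89 − 1² = 88, 89 − 2² = 85, 89 − 3² = 80, 89 − 4² = 73, 89 − 5² = 64 = 8² ⇒ 89 = 5² + 8².
  Combine using the Brahmagupta–Fibonacci identity (a² + b²)(c² + d²) = (ac − bd)² + (ad + bc)² = (ac + bd)² + (ad − bc)²:
  17 · 89 = 1513: from (1² + 4²)(5² + 8²), take (1·5 − 4·8, 1·8 + 4·5) = (5 − 32, 8 + 20) = (-27, 28); dropping signs (only squares matter) gives (27, 28); check 27² + 28² = 729 + 784 = 1513 ✓.
  Scale by k = 4: (4·27, 4·28) = (108, 112).
Step 4: Order so x ≤ y and verify: 108² + 112² = 11664 + 12544 = 24208 = n. ✓

n = 24208 = 108² + 112² (one valid representation with x ≤ y).


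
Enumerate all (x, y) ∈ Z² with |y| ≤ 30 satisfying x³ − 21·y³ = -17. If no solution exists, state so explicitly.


The equation is x³ - 21y³ = -17. For fixed y, x³ = 21·y³ − 17, so a solution requires the RHS to be a perfect cube.
Strategy: iterate y from -30 to 30, compute RHS = 21·y³ − 17, and check whether it is a (positive or negative) perfect cube.
Check small values of y:
  y = 0: RHS = -17 is not a perfect cube.
  y = 1: RHS = 4 is not a perfect cube.
  y = -1: RHS = -38 is not a perfect cube.
  y = 2: RHS = 151 is not a perfect cube.
  y = -2: RHS = -185 is not a perfect cube.
  y = 3: RHS = 550 is not a perfect cube.
  y = -3: RHS = -584 is not a perfect cube.
Continuing the search up to |y| = 30 finds no solutions either.
No (x, y) in the scanned range satisfies the equation.

No integer solutions with |y| ≤ 30.


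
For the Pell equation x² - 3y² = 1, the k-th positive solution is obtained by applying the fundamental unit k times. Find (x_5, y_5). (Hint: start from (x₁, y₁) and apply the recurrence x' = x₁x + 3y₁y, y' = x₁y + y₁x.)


Step 1: Find the fundamental solution (x₁, y₁) of x² - 3y² = 1.
  Expand √3 as a continued fraction. a₀ = ⌊√3⌋ = 1; iterate m_{k+1} = d_k·a_k − m_k, d_{k+1} = (3 − m_{k+1}²)/d_k, a_{k+1} = ⌊(a₀ + m_{k+1})/d_{k+1}⌋ (starting m₀ = 0, d₀ = 1), with convergents p_k = a_k·p_{k-1} + p_{k-2}, q_k = a_k·q_{k-1} + q_{k-2} (p₋₁ = 1, q₋₁ = 0):
  k = 0: a₀ = 1; p₀/q₀ = 1/1; p₀² − 3·q₀² = 1 − 3 = -2.
  k = 1: m = 1, d = 2, a = ⌊(1 + 1)/2⌋ = 1; p/q = (1·1 + 1)/(1·1 + 0) = 2/1; p² − 3·q² = 4 − 3 = 1.
  The first convergent with p² − 3·q² = 1 gives the fundamental solution (x₁, y₁) = (2, 1).
Step 2: Apply the recurrence (x_{n+1}, y_{n+1}) = (x₁x_n + 3y₁y_n, x₁y_n + y₁x_n) repeatedly.
  From (x_1, y_1) = (2, 1): x_2 = 2·2 + 3·1·1 = 7; y_2 = 2·1 + 1·2 = 4.
  From (x_2, y_2) = (7, 4): x_3 = 2·7 + 3·1·4 = 26; y_3 = 2·4 + 1·7 = 15.
  From (x_3, y_3) = (26, 15): x_4 = 2·26 + 3·1·15 = 97; y_4 = 2·15 + 1·26 = 56.
  From (x_4, y_4) = (97, 56): x_5 = 2·97 + 3·1·56 = 362; y_5 = 2·56 + 1·97 = 209.
Step 3: Verify x_5² - 3·y_5² = 131044 - 131043 = 1 (should be 1). ✓

(x_1, y_1) = (2, 1); (x_5, y_5) = (362, 209).


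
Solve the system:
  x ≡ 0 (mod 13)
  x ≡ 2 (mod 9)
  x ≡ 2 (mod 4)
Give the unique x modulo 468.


Moduli 13, 9, 4 are pairwise coprime; by CRT there is a unique solution modulo M = 13 · 9 · 4 = 468.
Solve pairwise, accumulating the modulus:
  Start with x ≡ 0 (mod 13).
  Combine with x ≡ 2 (mod 9): since gcd(13, 9) = 1, we get a unique residue mod 117.
    Write x = 0 + 13·t and substitute into x ≡ 2 (mod 9): 13·t ≡ 2 − 0 = 2 (mod 9).
    Reduce coefficients mod 9: 4·t ≡ 2 (mod 9).
    The inverse of 4 mod 9 is 7 (since 4·7 = 28 = 3·9 + 1), so t ≡ 7·2 = 14 ≡ 5 (mod 9).
    Then x = 0 + 13·5 = 65, valid modulo lcm(13, 9) = 117: x ≡ 65 (mod 117).
  Combine with x ≡ 2 (mod 4): since gcd(117, 4) = 1, we get a unique residue mod 468.
    Write x = 65 + 117·t and substitute into x ≡ 2 (mod 4): 117·t ≡ 2 − 65 = -63 (mod 4).
    Reduce coefficients mod 4: 1·t ≡ 1 (mod 4).
    So t ≡ 1 (mod 4).
    Then x = 65 + 117·1 = 182, valid modulo lcm(117, 4) = 468: x ≡ 182 (mod 468).
Verify: 182 mod 13 = 0 ✓, 182 mod 9 = 2 ✓, 182 mod 4 = 2 ✓.

x ≡ 182 (mod 468).


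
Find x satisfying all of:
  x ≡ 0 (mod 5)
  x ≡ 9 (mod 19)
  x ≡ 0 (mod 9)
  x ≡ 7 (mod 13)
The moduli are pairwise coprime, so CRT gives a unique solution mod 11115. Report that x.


Product of moduli M = 5 · 19 · 9 · 13 = 11115.
Merge one congruence at a time:
  Start: x ≡ 0 (mod 5).
  Combine with x ≡ 9 (mod 19); new modulus lcm = 95.
    Write x = 0 + 5·t and substitute into x ≡ 9 (mod 19): 5·t ≡ 9 − 0 = 9 (mod 19).
    The inverse of 5 mod 19 is 4 (since 5·4 = 20 = 1·19 + 1), so t ≡ 4·9 = 36 ≡ 17 (mod 19).
    Then x = 0 + 5·17 = 85, valid modulo lcm(5, 19) = 95: x ≡ 85 (mod 95).
  Combine with x ≡ 0 (mod 9); new modulus lcm = 855.
    Write x = 85 + 95·t and substitute into x ≡ 0 (mod 9): 95·t ≡ 0 − 85 = -85 (mod 9).
    Reduce coefficients mod 9: 5·t ≡ 5 (mod 9).
    The inverse of 5 mod 9 is 2 (since 5·2 = 10 = 1·9 + 1), so t ≡ 2·5 = 10 ≡ 1 (mod 9).
    Then x = 85 + 95·1 = 180, valid modulo lcm(95, 9) = 855: x ≡ 180 (mod 855).
  Combine with x ≡ 7 (mod 13); new modulus lcm = 11115.
    Write x = 180 + 855·t and substitute into x ≡ 7 (mod 13): 855·t ≡ 7 − 180 = -173 (mod 13).
    Reduce coefficients mod 13: 10·t ≡ 9 (mod 13).
    The inverse of 10 mod 13 is 4 (since 10·4 = 40 = 3·13 + 1), so t ≡ 4·9 = 36 ≡ 10 (mod 13).
    Then x = 180 + 855·10 = 8730, valid modulo lcm(855, 13) = 11115: x ≡ 8730 (mod 11115).
Verify against each original: 8730 mod 5 = 0, 8730 mod 19 = 9, 8730 mod 9 = 0, 8730 mod 13 = 7.

x ≡ 8730 (mod 11115).
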